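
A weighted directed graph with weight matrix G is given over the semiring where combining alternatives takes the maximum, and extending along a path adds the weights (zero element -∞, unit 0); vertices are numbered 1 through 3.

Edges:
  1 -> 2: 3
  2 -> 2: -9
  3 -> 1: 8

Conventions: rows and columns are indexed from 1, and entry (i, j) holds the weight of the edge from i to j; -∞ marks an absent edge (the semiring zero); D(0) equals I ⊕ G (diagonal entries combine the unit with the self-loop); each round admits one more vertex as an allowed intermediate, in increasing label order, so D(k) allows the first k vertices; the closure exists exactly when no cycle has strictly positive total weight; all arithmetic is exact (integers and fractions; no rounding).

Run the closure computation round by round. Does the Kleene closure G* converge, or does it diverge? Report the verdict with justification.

D(0):
  [0, 3, -∞]
  [-∞, 0, -∞]
  [8, -∞, 0]
D(1):
  [0, 3, -∞]
  [-∞, 0, -∞]
  [8, 11, 0]
D(2):
  [0, 3, -∞]
  [-∞, 0, -∞]
  [8, 11, 0]
D(3):
  [0, 3, -∞]
  [-∞, 0, -∞]
  [8, 11, 0]
Key observation: every diagonal entry stays at the unit through all rounds, so no improving cycle exists.
Answer: CONVERGES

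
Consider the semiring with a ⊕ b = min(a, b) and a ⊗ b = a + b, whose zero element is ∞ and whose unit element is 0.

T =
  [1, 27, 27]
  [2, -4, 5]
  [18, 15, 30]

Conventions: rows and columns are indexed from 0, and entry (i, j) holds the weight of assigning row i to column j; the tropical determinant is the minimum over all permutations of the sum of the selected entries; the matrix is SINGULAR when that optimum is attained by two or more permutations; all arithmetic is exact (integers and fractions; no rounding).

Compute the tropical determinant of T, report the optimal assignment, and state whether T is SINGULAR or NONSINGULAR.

σ = (0, 1, 2): 1 + (-4) + 30 = 27
σ = (0, 2, 1): 1 + 5 + 15 = 21
σ = (1, 0, 2): 27 + 2 + 30 = 59
σ = (1, 2, 0): 27 + 5 + 18 = 50
σ = (2, 0, 1): 27 + 2 + 15 = 44
σ = (2, 1, 0): 27 + (-4) + 18 = 41
Optimal value attained by: σ = (0, 2, 1).
Answer: det⊕(T) = 21; verdict: NONSINGULAR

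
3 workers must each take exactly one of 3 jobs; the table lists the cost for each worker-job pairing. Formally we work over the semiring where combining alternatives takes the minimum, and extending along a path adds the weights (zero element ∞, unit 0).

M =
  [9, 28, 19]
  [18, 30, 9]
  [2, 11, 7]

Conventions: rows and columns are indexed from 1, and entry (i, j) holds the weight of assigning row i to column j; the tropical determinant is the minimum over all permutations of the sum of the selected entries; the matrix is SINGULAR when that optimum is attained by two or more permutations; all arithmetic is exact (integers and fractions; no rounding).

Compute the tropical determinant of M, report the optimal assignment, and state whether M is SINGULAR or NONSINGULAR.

σ = (1, 2, 3): 9 + 30 + 7 = 46
σ = (1, 3, 2): 9 + 9 + 11 = 29
σ = (2, 1, 3): 28 + 18 + 7 = 53
σ = (2, 3, 1): 28 + 9 + 2 = 39
σ = (3, 1, 2): 19 + 18 + 11 = 48
σ = (3, 2, 1): 19 + 30 + 2 = 51
Optimal value attained by: σ = (1, 3, 2).
Answer: det⊕(M) = 29; verdict: NONSINGULAR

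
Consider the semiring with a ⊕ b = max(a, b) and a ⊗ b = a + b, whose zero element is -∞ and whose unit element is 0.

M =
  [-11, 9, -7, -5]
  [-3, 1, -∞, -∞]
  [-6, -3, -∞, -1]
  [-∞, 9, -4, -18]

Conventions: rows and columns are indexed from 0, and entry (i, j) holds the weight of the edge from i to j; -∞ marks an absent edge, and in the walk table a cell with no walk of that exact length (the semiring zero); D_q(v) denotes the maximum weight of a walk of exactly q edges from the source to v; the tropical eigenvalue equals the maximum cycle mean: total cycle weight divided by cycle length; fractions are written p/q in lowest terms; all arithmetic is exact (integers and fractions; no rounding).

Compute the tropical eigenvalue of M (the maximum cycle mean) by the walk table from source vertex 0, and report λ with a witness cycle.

q=0: [0, -∞, -∞, -∞]
q=1: [-11, 9, -7, -5]
q=2: [6, 10, -9, -8]
q=3: [7, 15, -1, 1]
q=4: [12, 16, 0, 2]
Optimal cycle mean attained by: cycle 0->1->0, total 9 + (-3), length 2.
Answer: λ = 3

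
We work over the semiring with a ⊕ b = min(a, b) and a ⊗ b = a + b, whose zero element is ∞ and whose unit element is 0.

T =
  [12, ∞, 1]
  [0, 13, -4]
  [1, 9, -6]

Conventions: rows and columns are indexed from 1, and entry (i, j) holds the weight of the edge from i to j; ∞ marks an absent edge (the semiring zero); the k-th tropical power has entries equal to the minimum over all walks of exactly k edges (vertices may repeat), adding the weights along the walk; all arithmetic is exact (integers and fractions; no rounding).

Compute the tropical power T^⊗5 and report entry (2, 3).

T^⊗2:
  [2, 10, -5]
  [-3, 5, -10]
  [-5, 3, -12]
T^⊗3:
  [-4, 4, -11]
  [-9, -1, -16]
  [-11, -3, -18]
T^⊗4:
  [-10, -2, -17]
  [-15, -7, -22]
  [-17, -9, -24]
T^⊗5:
  [-16, -8, -23]
  [-21, -13, -28]
  [-23, -15, -30]
Key observation: the optimum is the walk 2->3->3->3->3->3, with weight (-4) + (-6) + (-6) + (-6) + (-6) = -28.
Optimal value attained by: walk 2->3->3->3->3->3.
Answer: (T^⊗5)[2][3] = -28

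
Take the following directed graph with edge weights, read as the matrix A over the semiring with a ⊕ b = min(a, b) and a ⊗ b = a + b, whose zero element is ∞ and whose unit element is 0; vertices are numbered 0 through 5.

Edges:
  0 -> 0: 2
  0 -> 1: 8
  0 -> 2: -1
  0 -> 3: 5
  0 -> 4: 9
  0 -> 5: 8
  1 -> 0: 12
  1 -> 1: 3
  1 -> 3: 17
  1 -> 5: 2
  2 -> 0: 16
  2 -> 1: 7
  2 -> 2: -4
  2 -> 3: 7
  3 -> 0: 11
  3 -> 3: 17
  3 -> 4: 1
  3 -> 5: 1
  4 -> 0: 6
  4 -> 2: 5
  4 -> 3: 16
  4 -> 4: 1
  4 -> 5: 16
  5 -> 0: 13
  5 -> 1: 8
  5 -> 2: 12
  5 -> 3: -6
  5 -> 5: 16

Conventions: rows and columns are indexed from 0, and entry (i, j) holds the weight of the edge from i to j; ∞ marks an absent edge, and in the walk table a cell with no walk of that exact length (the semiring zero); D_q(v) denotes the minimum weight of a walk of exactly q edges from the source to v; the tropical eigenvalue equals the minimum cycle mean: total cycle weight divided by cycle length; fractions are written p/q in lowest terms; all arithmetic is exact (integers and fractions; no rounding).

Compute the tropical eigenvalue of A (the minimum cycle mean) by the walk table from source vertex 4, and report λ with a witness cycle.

q=0: [∞, ∞, ∞, ∞, 0, ∞]
q=1: [6, ∞, 5, 16, 1, 16]
q=2: [7, 12, 1, 10, 2, 14]
q=3: [8, 8, -3, 8, 3, 11]
q=4: [9, 4, -7, 4, 4, 9]
q=5: [9, 0, -11, 0, 5, 5]
q=6: [5, -4, -15, -4, 1, 1]
Optimal cycle mean attained by: cycle 2->2, total (-4), length 1.
Answer: λ = -4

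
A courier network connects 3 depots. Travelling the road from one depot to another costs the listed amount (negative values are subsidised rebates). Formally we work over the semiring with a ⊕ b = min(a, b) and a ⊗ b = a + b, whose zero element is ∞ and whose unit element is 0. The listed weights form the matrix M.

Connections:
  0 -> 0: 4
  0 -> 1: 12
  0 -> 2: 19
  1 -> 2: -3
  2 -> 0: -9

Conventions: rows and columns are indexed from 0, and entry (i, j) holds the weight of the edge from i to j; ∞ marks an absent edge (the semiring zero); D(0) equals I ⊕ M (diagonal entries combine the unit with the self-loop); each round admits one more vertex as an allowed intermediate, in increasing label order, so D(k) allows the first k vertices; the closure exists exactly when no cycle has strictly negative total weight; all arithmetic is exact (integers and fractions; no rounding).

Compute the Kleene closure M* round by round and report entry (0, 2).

D(0):
  [0, 12, 19]
  [∞, 0, -3]
  [-9, ∞, 0]
D(1):
  [0, 12, 19]
  [∞, 0, -3]
  [-9, 3, 0]
D(2):
  [0, 12, 9]
  [∞, 0, -3]
  [-9, 3, 0]
D(3):
  [0, 12, 9]
  [-12, 0, -3]
  [-9, 3, 0]
Answer: M*[0][2] = 9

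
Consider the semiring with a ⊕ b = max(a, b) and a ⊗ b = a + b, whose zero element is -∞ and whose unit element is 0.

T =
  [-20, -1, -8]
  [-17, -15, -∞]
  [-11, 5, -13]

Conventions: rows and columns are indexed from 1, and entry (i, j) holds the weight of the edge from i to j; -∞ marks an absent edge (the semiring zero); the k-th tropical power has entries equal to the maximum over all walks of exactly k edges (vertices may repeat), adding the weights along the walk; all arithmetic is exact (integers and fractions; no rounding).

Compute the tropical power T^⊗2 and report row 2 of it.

T^⊗2:
  [-18, -3, -21]
  [-32, -18, -25]
  [-12, -8, -19]
Answer: row 2 of T^⊗2 = [-32, -18, -25]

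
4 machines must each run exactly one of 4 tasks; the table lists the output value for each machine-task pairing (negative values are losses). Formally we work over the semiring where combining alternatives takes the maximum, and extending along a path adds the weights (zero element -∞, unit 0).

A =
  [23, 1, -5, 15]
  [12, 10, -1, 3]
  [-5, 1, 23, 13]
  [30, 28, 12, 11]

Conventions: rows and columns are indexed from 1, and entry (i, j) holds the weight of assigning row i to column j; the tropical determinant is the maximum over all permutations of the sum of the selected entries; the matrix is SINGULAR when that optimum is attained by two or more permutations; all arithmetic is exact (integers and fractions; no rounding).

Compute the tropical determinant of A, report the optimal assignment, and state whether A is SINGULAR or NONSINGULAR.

σ = (1, 2, 3, 4): 23 + 10 + 23 + 11 = 67
σ = (1, 2, 4, 3): 23 + 10 + 13 + 12 = 58
σ = (1, 3, 2, 4): 23 + (-1) + 1 + 11 = 34
σ = (1, 3, 4, 2): 23 + (-1) + 13 + 28 = 63
σ = (1, 4, 2, 3): 23 + 3 + 1 + 12 = 39
σ = (1, 4, 3, 2): 23 + 3 + 23 + 28 = 77
σ = (2, 1, 3, 4): 1 + 12 + 23 + 11 = 47
σ = (2, 1, 4, 3): 1 + 12 + 13 + 12 = 38
σ = (2, 3, 1, 4): 1 + (-1) + (-5) + 11 = 6
σ = (2, 3, 4, 1): 1 + (-1) + 13 + 30 = 43
σ = (2, 4, 1, 3): 1 + 3 + (-5) + 12 = 11
σ = (2, 4, 3, 1): 1 + 3 + 23 + 30 = 57
σ = (3, 1, 2, 4): (-5) + 12 + 1 + 11 = 19
σ = (3, 1, 4, 2): (-5) + 12 + 13 + 28 = 48
σ = (3, 2, 1, 4): (-5) + 10 + (-5) + 11 = 11
σ = (3, 2, 4, 1): (-5) + 10 + 13 + 30 = 48
σ = (3, 4, 1, 2): (-5) + 3 + (-5) + 28 = 21
σ = (3, 4, 2, 1): (-5) + 3 + 1 + 30 = 29
σ = (4, 1, 2, 3): 15 + 12 + 1 + 12 = 40
σ = (4, 1, 3, 2): 15 + 12 + 23 + 28 = 78
σ = (4, 2, 1, 3): 15 + 10 + (-5) + 12 = 32
σ = (4, 2, 3, 1): 15 + 10 + 23 + 30 = 78
σ = (4, 3, 1, 2): 15 + (-1) + (-5) + 28 = 37
σ = (4, 3, 2, 1): 15 + (-1) + 1 + 30 = 45
Optimal value attained by: σ = (4, 1, 3, 2).
Answer: det⊕(A) = 78; verdict: SINGULAR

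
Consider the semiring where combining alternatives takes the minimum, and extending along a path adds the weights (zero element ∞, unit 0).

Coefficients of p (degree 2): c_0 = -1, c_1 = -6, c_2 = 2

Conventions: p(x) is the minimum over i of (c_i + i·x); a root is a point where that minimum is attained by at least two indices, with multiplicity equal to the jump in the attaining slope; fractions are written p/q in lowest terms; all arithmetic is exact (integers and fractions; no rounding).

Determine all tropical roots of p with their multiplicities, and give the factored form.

hull edge (i=0, c=-1) to (i=1, c=-6): slope -5, span 1
hull edge (i=1, c=-6) to (i=2, c=2): slope 8, span 1
Factored form: p(x) = 2 ⊗ (x ⊕ (-8)) ⊗ (x ⊕ 5)
Answer: roots = -8 (mult 1), 5 (mult 1)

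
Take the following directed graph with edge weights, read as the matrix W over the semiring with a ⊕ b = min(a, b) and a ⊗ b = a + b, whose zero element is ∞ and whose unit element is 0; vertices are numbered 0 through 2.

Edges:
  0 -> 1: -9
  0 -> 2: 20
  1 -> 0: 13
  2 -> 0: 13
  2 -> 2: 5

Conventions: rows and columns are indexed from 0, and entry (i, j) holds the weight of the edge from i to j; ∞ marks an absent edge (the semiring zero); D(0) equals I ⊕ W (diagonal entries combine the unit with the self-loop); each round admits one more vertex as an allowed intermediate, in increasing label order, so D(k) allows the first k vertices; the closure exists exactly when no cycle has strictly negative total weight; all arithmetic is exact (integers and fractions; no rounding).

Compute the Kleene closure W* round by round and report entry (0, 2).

D(0):
  [0, -9, 20]
  [13, 0, ∞]
  [13, ∞, 0]
D(1):
  [0, -9, 20]
  [13, 0, 33]
  [13, 4, 0]
D(2):
  [0, -9, 20]
  [13, 0, 33]
  [13, 4, 0]
D(3):
  [0, -9, 20]
  [13, 0, 33]
  [13, 4, 0]
Answer: W*[0][2] = 20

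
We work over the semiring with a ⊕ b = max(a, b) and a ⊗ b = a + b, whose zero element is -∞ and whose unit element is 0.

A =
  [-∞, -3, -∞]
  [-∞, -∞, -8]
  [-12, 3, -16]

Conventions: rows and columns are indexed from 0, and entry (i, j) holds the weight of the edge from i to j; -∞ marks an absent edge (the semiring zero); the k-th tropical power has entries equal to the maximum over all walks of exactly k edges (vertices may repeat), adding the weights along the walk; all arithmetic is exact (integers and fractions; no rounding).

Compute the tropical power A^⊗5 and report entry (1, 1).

A^⊗2:
  [-∞, -∞, -11]
  [-20, -5, -24]
  [-28, -13, -5]
A^⊗3:
  [-23, -8, -27]
  [-36, -21, -13]
  [-17, -2, -21]
A^⊗4:
  [-39, -24, -16]
  [-25, -10, -29]
  [-33, -18, -10]
A^⊗5:
  [-28, -13, -32]
  [-41, -26, -18]
  [-22, -7, -26]
Key observation: the optimum is the walk 1->2->1->2->2->1, with weight (-8) + 3 + (-8) + (-16) + 3 = -26.
Optimal value attained by: walk 1->2->1->2->2->1.
Answer: (A^⊗5)[1][1] = -26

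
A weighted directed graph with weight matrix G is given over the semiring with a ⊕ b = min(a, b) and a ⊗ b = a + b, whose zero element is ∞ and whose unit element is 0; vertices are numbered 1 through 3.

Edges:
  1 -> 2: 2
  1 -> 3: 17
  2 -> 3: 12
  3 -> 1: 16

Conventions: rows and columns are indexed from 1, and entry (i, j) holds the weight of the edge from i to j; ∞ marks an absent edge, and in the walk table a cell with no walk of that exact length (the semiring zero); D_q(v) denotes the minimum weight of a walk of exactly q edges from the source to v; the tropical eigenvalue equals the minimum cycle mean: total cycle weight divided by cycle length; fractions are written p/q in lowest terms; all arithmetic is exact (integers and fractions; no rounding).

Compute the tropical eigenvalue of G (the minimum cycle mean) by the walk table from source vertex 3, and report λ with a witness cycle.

q=0: [∞, ∞, 0]
q=1: [16, ∞, ∞]
q=2: [∞, 18, 33]
q=3: [49, ∞, 30]
Optimal cycle mean attained by: cycle 1->2->3->1, total 2 + 12 + 16, length 3.
Answer: λ = 10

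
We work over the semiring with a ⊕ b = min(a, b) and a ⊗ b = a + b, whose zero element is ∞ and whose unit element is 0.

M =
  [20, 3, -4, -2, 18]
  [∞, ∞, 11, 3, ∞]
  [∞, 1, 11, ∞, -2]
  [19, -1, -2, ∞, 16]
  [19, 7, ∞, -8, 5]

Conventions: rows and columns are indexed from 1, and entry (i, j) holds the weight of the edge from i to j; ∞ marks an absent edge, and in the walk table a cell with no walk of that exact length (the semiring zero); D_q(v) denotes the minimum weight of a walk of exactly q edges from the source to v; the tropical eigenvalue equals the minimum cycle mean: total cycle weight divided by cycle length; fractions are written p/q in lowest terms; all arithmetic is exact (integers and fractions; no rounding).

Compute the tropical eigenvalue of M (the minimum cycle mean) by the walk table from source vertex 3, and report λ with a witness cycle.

q=0: [∞, ∞, 0, ∞, ∞]
q=1: [∞, 1, 11, ∞, -2]
q=2: [17, 5, 12, -10, 3]
q=3: [9, -11, -12, -5, 6]
q=4: [14, -11, -7, -8, -14]
q=5: [5, -9, -10, -22, -9]
Optimal cycle mean attained by: cycle 3->5->4->3, total (-2) + (-8) + (-2), length 3.
Answer: λ = -4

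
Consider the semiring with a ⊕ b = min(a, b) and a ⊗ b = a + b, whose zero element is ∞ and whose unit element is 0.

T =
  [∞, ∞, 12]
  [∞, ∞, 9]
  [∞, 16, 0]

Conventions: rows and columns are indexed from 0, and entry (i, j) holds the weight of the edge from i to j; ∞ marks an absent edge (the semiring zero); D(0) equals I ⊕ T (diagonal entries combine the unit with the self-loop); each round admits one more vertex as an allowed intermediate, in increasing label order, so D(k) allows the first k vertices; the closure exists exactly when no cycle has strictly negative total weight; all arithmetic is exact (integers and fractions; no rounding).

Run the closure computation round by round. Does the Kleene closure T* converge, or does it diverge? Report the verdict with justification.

D(0):
  [0, ∞, 12]
  [∞, 0, 9]
  [∞, 16, 0]
D(1):
  [0, ∞, 12]
  [∞, 0, 9]
  [∞, 16, 0]
D(2):
  [0, ∞, 12]
  [∞, 0, 9]
  [∞, 16, 0]
D(3):
  [0, 28, 12]
  [∞, 0, 9]
  [∞, 16, 0]
Key observation: every diagonal entry stays at the unit through all rounds, so no improving cycle exists.
Answer: CONVERGES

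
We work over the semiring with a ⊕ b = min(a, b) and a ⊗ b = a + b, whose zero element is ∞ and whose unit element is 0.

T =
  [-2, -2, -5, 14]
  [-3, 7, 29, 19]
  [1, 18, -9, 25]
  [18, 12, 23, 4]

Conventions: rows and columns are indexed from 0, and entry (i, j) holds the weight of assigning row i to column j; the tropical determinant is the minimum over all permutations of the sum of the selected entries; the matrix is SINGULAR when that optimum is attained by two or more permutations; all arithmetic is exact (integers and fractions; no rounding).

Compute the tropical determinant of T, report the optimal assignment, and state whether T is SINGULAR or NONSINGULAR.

σ = (0, 1, 2, 3): (-2) + 7 + (-9) + 4 = 0
σ = (0, 1, 3, 2): (-2) + 7 + 25 + 23 = 53
σ = (0, 2, 1, 3): (-2) + 29 + 18 + 4 = 49
σ = (0, 2, 3, 1): (-2) + 29 + 25 + 12 = 64
σ = (0, 3, 1, 2): (-2) + 19 + 18 + 23 = 58
σ = (0, 3, 2, 1): (-2) + 19 + (-9) + 12 = 20
σ = (1, 0, 2, 3): (-2) + (-3) + (-9) + 4 = -10
σ = (1, 0, 3, 2): (-2) + (-3) + 25 + 23 = 43
σ = (1, 2, 0, 3): (-2) + 29 + 1 + 4 = 32
σ = (1, 2, 3, 0): (-2) + 29 + 25 + 18 = 70
σ = (1, 3, 0, 2): (-2) + 19 + 1 + 23 = 41
σ = (1, 3, 2, 0): (-2) + 19 + (-9) + 18 = 26
σ = (2, 0, 1, 3): (-5) + (-3) + 18 + 4 = 14
σ = (2, 0, 3, 1): (-5) + (-3) + 25 + 12 = 29
σ = (2, 1, 0, 3): (-5) + 7 + 1 + 4 = 7
σ = (2, 1, 3, 0): (-5) + 7 + 25 + 18 = 45
σ = (2, 3, 0, 1): (-5) + 19 + 1 + 12 = 27
σ = (2, 3, 1, 0): (-5) + 19 + 18 + 18 = 50
σ = (3, 0, 1, 2): 14 + (-3) + 18 + 23 = 52
σ = (3, 0, 2, 1): 14 + (-3) + (-9) + 12 = 14
σ = (3, 1, 0, 2): 14 + 7 + 1 + 23 = 45
σ = (3, 1, 2, 0): 14 + 7 + (-9) + 18 = 30
σ = (3, 2, 0, 1): 14 + 29 + 1 + 12 = 56
σ = (3, 2, 1, 0): 14 + 29 + 18 + 18 = 79
Optimal value attained by: σ = (1, 0, 2, 3).
Answer: det⊕(T) = -10; verdict: NONSINGULAR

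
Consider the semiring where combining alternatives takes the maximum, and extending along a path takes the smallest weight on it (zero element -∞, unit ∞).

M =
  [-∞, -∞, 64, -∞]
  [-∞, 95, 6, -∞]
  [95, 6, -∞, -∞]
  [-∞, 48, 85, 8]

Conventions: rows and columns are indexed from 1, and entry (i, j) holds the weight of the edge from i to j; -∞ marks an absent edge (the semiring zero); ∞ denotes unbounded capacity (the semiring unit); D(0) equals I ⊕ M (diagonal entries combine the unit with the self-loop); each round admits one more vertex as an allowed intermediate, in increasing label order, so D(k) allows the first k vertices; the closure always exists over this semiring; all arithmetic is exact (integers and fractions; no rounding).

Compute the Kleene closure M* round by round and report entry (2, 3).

D(0):
  [∞, -∞, 64, -∞]
  [-∞, ∞, 6, -∞]
  [95, 6, ∞, -∞]
  [-∞, 48, 85, ∞]
D(1):
  [∞, -∞, 64, -∞]
  [-∞, ∞, 6, -∞]
  [95, 6, ∞, -∞]
  [-∞, 48, 85, ∞]
D(2):
  [∞, -∞, 64, -∞]
  [-∞, ∞, 6, -∞]
  [95, 6, ∞, -∞]
  [-∞, 48, 85, ∞]
D(3):
  [∞, 6, 64, -∞]
  [6, ∞, 6, -∞]
  [95, 6, ∞, -∞]
  [85, 48, 85, ∞]
D(4):
  [∞, 6, 64, -∞]
  [6, ∞, 6, -∞]
  [95, 6, ∞, -∞]
  [85, 48, 85, ∞]
Answer: M*[2][3] = 6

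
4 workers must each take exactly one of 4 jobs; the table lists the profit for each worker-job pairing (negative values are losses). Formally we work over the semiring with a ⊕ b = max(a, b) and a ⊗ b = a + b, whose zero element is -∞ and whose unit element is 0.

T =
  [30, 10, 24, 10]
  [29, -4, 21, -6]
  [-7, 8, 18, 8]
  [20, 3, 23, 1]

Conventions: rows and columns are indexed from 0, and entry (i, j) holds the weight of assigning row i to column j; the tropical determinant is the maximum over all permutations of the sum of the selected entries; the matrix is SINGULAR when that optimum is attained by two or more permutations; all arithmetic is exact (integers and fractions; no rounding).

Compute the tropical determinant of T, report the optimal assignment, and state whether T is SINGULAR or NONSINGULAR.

σ = (0, 1, 2, 3): 30 + (-4) + 18 + 1 = 45
σ = (0, 1, 3, 2): 30 + (-4) + 8 + 23 = 57
σ = (0, 2, 1, 3): 30 + 21 + 8 + 1 = 60
σ = (0, 2, 3, 1): 30 + 21 + 8 + 3 = 62
σ = (0, 3, 1, 2): 30 + (-6) + 8 + 23 = 55
σ = (0, 3, 2, 1): 30 + (-6) + 18 + 3 = 45
σ = (1, 0, 2, 3): 10 + 29 + 18 + 1 = 58
σ = (1, 0, 3, 2): 10 + 29 + 8 + 23 = 70
σ = (1, 2, 0, 3): 10 + 21 + (-7) + 1 = 25
σ = (1, 2, 3, 0): 10 + 21 + 8 + 20 = 59
σ = (1, 3, 0, 2): 10 + (-6) + (-7) + 23 = 20
σ = (1, 3, 2, 0): 10 + (-6) + 18 + 20 = 42
σ = (2, 0, 1, 3): 24 + 29 + 8 + 1 = 62
σ = (2, 0, 3, 1): 24 + 29 + 8 + 3 = 64
σ = (2, 1, 0, 3): 24 + (-4) + (-7) + 1 = 14
σ = (2, 1, 3, 0): 24 + (-4) + 8 + 20 = 48
σ = (2, 3, 0, 1): 24 + (-6) + (-7) + 3 = 14
σ = (2, 3, 1, 0): 24 + (-6) + 8 + 20 = 46
σ = (3, 0, 1, 2): 10 + 29 + 8 + 23 = 70
σ = (3, 0, 2, 1): 10 + 29 + 18 + 3 = 60
σ = (3, 1, 0, 2): 10 + (-4) + (-7) + 23 = 22
σ = (3, 1, 2, 0): 10 + (-4) + 18 + 20 = 44
σ = (3, 2, 0, 1): 10 + 21 + (-7) + 3 = 27
σ = (3, 2, 1, 0): 10 + 21 + 8 + 20 = 59
Optimal value attained by: σ = (1, 0, 3, 2).
Answer: det⊕(T) = 70; verdict: SINGULAR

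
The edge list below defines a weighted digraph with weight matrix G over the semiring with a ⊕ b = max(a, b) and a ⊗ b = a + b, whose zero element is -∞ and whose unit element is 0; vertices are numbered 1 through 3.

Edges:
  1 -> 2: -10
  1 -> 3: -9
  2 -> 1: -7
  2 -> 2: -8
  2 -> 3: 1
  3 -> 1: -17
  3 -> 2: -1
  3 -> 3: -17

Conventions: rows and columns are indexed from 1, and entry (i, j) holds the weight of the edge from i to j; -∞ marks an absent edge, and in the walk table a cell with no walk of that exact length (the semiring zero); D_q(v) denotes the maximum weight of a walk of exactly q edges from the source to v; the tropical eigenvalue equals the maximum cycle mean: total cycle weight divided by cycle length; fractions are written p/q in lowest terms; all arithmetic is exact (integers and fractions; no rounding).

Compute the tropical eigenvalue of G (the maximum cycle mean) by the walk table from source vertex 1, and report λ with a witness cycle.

q=0: [0, -∞, -∞]
q=1: [-∞, -10, -9]
q=2: [-17, -10, -9]
q=3: [-17, -10, -9]
Optimal cycle mean attained by: cycle 2->3->2, total 1 + (-1), length 2.
Answer: λ = 0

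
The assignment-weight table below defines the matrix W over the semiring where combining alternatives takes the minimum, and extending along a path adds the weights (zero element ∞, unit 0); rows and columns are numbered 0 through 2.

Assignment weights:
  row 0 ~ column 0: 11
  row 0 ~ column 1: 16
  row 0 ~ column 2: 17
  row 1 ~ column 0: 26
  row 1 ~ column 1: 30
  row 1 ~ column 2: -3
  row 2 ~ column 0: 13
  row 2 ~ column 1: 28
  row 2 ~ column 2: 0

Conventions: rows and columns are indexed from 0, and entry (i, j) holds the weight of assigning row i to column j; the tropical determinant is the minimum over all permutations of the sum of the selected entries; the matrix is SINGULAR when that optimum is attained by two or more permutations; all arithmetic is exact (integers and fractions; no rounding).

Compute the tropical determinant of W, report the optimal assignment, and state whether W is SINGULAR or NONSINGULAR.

σ = (0, 1, 2): 11 + 30 + 0 = 41
σ = (0, 2, 1): 11 + (-3) + 28 = 36
σ = (1, 0, 2): 16 + 26 + 0 = 42
σ = (1, 2, 0): 16 + (-3) + 13 = 26
σ = (2, 0, 1): 17 + 26 + 28 = 71
σ = (2, 1, 0): 17 + 30 + 13 = 60
Optimal value attained by: σ = (1, 2, 0).
Answer: det⊕(W) = 26; verdict: NONSINGULAR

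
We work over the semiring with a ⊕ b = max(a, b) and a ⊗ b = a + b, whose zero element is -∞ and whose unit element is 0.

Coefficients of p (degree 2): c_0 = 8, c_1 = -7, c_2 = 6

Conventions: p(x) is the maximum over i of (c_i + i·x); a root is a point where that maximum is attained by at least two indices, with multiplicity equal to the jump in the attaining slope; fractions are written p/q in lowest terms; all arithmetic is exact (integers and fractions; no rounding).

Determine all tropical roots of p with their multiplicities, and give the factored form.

hull edge (i=0, c=8) to (i=2, c=6): slope -1, span 2
Factored form: p(x) = 6 ⊗ (x ⊕ 1) ⊗ (x ⊕ 1)
Answer: roots = 1 (mult 2)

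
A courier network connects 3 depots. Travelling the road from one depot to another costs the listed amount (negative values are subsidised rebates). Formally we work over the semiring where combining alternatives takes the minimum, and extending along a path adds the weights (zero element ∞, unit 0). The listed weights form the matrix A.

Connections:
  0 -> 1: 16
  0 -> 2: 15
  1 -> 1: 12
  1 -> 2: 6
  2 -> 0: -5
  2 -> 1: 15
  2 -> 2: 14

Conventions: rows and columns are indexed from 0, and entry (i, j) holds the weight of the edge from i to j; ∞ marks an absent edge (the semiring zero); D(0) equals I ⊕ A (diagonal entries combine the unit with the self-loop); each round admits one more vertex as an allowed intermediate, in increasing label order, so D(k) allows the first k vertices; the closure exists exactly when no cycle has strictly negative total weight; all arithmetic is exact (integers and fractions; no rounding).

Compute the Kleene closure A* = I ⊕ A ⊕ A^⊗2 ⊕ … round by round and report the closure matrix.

D(0):
  [0, 16, 15]
  [∞, 0, 6]
  [-5, 15, 0]
D(1):
  [0, 16, 15]
  [∞, 0, 6]
  [-5, 11, 0]
D(2):
  [0, 16, 15]
  [∞, 0, 6]
  [-5, 11, 0]
D(3):
  [0, 16, 15]
  [1, 0, 6]
  [-5, 11, 0]
Answer: A* = [[0, 16, 15], [1, 0, 6], [-5, 11, 0]]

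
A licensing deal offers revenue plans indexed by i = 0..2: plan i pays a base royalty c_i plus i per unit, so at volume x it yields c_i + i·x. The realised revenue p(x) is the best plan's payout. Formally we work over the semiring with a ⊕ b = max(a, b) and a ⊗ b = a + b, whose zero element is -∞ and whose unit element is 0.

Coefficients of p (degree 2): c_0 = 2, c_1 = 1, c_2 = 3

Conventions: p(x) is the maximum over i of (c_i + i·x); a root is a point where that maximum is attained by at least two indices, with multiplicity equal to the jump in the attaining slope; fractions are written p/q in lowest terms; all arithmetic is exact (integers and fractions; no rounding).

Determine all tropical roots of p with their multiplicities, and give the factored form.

hull edge (i=0, c=2) to (i=2, c=3): slope 1/2, span 2
Factored form: p(x) = 3 ⊗ (x ⊕ (-1/2)) ⊗ (x ⊕ (-1/2))
Answer: roots = -1/2 (mult 2)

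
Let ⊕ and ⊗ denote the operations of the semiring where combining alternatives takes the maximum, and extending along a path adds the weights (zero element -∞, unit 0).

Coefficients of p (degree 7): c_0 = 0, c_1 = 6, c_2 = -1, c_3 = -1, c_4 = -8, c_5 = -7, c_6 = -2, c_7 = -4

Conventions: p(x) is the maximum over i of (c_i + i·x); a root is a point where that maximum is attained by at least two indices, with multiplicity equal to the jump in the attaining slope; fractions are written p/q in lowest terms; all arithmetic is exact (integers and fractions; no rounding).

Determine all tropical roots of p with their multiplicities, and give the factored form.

hull edge (i=0, c=0) to (i=1, c=6): slope 6, span 1
hull edge (i=1, c=6) to (i=6, c=-2): slope -8/5, span 5
hull edge (i=6, c=-2) to (i=7, c=-4): slope -2, span 1
Factored form: p(x) = -4 ⊗ (x ⊕ (-6)) ⊗ (x ⊕ 8/5) ⊗ (x ⊕ 8/5) ⊗ (x ⊕ 8/5) ⊗ (x ⊕ 8/5) ⊗ (x ⊕ 8/5) ⊗ (x ⊕ 2)
Answer: roots = -6 (mult 1), 8/5 (mult 5), 2 (mult 1)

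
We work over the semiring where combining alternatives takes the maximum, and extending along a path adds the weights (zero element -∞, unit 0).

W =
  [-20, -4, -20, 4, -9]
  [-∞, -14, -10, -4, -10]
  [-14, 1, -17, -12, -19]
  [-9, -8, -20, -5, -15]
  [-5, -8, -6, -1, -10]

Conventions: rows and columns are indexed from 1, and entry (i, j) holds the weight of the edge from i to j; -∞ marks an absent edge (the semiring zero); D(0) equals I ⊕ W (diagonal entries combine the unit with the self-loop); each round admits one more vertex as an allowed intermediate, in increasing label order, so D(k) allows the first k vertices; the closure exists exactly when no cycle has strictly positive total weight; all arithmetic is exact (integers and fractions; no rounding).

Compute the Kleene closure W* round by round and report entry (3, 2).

D(0):
  [0, -4, -20, 4, -9]
  [-∞, 0, -10, -4, -10]
  [-14, 1, 0, -12, -19]
  [-9, -8, -20, 0, -15]
  [-5, -8, -6, -1, 0]
D(1):
  [0, -4, -20, 4, -9]
  [-∞, 0, -10, -4, -10]
  [-14, 1, 0, -10, -19]
  [-9, -8, -20, 0, -15]
  [-5, -8, -6, -1, 0]
D(2):
  [0, -4, -14, 4, -9]
  [-∞, 0, -10, -4, -10]
  [-14, 1, 0, -3, -9]
  [-9, -8, -18, 0, -15]
  [-5, -8, -6, -1, 0]
D(3):
  [0, -4, -14, 4, -9]
  [-24, 0, -10, -4, -10]
  [-14, 1, 0, -3, -9]
  [-9, -8, -18, 0, -15]
  [-5, -5, -6, -1, 0]
D(4):
  [0, -4, -14, 4, -9]
  [-13, 0, -10, -4, -10]
  [-12, 1, 0, -3, -9]
  [-9, -8, -18, 0, -15]
  [-5, -5, -6, -1, 0]
D(5):
  [0, -4, -14, 4, -9]
  [-13, 0, -10, -4, -10]
  [-12, 1, 0, -3, -9]
  [-9, -8, -18, 0, -15]
  [-5, -5, -6, -1, 0]
Answer: W*[3][2] = 1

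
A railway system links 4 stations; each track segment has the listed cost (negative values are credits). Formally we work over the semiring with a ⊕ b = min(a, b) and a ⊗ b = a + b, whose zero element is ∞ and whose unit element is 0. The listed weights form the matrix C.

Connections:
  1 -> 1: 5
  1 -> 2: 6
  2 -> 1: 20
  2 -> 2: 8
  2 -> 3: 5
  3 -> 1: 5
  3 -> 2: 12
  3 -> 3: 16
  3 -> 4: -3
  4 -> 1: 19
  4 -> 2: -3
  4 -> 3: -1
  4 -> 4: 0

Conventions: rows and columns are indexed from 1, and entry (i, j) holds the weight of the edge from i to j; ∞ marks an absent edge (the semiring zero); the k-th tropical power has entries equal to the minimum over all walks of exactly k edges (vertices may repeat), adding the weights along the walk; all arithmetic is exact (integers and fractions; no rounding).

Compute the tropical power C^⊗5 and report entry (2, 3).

C^⊗2:
  [10, 11, 11, ∞]
  [10, 16, 13, 2]
  [10, -6, -4, -3]
  [4, -3, -1, -4]
C^⊗3:
  [15, 16, 16, 8]
  [15, -1, 1, 2]
  [1, -6, -4, -7]
  [4, -7, -5, -4]
C^⊗4:
  [20, 5, 7, 8]
  [6, -1, 1, -2]
  [1, -10, -8, -7]
  [0, -7, -5, -8]
C^⊗5:
  [12, 5, 7, 4]
  [6, -5, -3, -2]
  [-3, -10, -8, -11]
  [0, -11, -9, -8]
Key observation: the optimum is the walk 2->3->4->3->4->3, with weight 5 + (-3) + (-1) + (-3) + (-1) = -3.
Optimal value attained by: walk 2->3->4->3->4->3.
Answer: (C^⊗5)[2][3] = -3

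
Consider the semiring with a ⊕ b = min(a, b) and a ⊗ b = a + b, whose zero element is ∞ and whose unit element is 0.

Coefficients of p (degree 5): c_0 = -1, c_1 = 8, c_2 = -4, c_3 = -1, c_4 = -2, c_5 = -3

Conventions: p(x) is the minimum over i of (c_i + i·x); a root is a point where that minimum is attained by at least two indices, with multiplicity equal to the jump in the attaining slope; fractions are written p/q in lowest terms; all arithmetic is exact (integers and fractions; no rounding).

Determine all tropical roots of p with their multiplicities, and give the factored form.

hull edge (i=0, c=-1) to (i=2, c=-4): slope -3/2, span 2
hull edge (i=2, c=-4) to (i=5, c=-3): slope 1/3, span 3
Factored form: p(x) = -3 ⊗ (x ⊕ (-1/3)) ⊗ (x ⊕ (-1/3)) ⊗ (x ⊕ (-1/3)) ⊗ (x ⊕ 3/2) ⊗ (x ⊕ 3/2)
Answer: roots = -1/3 (mult 3), 3/2 (mult 2)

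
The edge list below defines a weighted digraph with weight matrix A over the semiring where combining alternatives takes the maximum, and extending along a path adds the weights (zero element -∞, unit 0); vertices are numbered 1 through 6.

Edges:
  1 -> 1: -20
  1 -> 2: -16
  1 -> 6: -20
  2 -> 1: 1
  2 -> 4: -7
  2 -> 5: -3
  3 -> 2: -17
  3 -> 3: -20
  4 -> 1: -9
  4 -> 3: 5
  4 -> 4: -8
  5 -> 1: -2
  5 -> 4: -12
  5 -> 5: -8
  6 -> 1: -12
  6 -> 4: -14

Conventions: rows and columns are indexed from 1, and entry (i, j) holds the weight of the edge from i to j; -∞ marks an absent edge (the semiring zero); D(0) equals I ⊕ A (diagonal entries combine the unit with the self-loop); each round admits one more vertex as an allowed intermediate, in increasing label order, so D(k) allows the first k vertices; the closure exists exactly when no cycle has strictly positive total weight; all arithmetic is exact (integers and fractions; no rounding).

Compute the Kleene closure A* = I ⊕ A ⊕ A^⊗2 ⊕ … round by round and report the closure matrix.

D(0):
  [0, -16, -∞, -∞, -∞, -20]
  [1, 0, -∞, -7, -3, -∞]
  [-∞, -17, 0, -∞, -∞, -∞]
  [-9, -∞, 5, 0, -∞, -∞]
  [-2, -∞, -∞, -12, 0, -∞]
  [-12, -∞, -∞, -14, -∞, 0]
D(1):
  [0, -16, -∞, -∞, -∞, -20]
  [1, 0, -∞, -7, -3, -19]
  [-∞, -17, 0, -∞, -∞, -∞]
  [-9, -25, 5, 0, -∞, -29]
  [-2, -18, -∞, -12, 0, -22]
  [-12, -28, -∞, -14, -∞, 0]
D(2):
  [0, -16, -∞, -23, -19, -20]
  [1, 0, -∞, -7, -3, -19]
  [-16, -17, 0, -24, -20, -36]
  [-9, -25, 5, 0, -28, -29]
  [-2, -18, -∞, -12, 0, -22]
  [-12, -28, -∞, -14, -31, 0]
D(3):
  [0, -16, -∞, -23, -19, -20]
  [1, 0, -∞, -7, -3, -19]
  [-16, -17, 0, -24, -20, -36]
  [-9, -12, 5, 0, -15, -29]
  [-2, -18, -∞, -12, 0, -22]
  [-12, -28, -∞, -14, -31, 0]
D(4):
  [0, -16, -18, -23, -19, -20]
  [1, 0, -2, -7, -3, -19]
  [-16, -17, 0, -24, -20, -36]
  [-9, -12, 5, 0, -15, -29]
  [-2, -18, -7, -12, 0, -22]
  [-12, -26, -9, -14, -29, 0]
D(5):
  [0, -16, -18, -23, -19, -20]
  [1, 0, -2, -7, -3, -19]
  [-16, -17, 0, -24, -20, -36]
  [-9, -12, 5, 0, -15, -29]
  [-2, -18, -7, -12, 0, -22]
  [-12, -26, -9, -14, -29, 0]
D(6):
  [0, -16, -18, -23, -19, -20]
  [1, 0, -2, -7, -3, -19]
  [-16, -17, 0, -24, -20, -36]
  [-9, -12, 5, 0, -15, -29]
  [-2, -18, -7, -12, 0, -22]
  [-12, -26, -9, -14, -29, 0]
Answer: A* = [[0, -16, -18, -23, -19, -20], [1, 0, -2, -7, -3, -19], [-16, -17, 0, -24, -20, -36], [-9, -12, 5, 0, -15, -29], [-2, -18, -7, -12, 0, -22], [-12, -26, -9, -14, -29, 0]]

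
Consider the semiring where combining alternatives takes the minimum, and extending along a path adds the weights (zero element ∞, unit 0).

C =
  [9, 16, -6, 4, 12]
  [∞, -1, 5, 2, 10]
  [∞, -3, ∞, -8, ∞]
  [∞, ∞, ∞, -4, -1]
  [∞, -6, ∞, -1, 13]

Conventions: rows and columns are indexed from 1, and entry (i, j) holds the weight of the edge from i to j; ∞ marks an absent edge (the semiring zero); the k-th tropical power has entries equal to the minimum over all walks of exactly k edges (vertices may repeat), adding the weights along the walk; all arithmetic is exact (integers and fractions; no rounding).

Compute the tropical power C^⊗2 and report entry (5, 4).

C^⊗2:
  [18, -9, 3, -14, 3]
  [∞, -2, 4, -3, 1]
  [∞, -4, 2, -12, -9]
  [∞, -7, ∞, -8, -5]
  [∞, -7, -1, -5, -2]
Key observation: the optimum is the walk 5->4->4, with weight (-1) + (-4) = -5.
Optimal value attained by: walk 5->4->4.
Answer: (C^⊗2)[5][4] = -5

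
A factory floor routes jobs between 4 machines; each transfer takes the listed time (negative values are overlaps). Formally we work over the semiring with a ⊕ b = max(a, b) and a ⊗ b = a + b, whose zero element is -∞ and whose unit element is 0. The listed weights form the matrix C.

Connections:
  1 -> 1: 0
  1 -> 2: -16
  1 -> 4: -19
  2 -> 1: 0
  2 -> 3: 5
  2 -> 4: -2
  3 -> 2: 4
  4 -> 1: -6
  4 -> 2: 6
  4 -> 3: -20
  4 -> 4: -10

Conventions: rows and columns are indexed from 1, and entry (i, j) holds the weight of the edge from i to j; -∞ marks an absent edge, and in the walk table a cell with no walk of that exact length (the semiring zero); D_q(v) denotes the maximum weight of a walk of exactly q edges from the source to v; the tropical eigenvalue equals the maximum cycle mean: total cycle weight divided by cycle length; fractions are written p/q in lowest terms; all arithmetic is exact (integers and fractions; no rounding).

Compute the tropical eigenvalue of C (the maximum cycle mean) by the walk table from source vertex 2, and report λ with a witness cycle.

q=0: [-∞, 0, -∞, -∞]
q=1: [0, -∞, 5, -2]
q=2: [0, 9, -22, -12]
q=3: [9, -6, 14, 7]
q=4: [9, 18, -1, -3]
Optimal cycle mean attained by: cycle 2->3->2, total 5 + 4, length 2.
Answer: λ = 9/2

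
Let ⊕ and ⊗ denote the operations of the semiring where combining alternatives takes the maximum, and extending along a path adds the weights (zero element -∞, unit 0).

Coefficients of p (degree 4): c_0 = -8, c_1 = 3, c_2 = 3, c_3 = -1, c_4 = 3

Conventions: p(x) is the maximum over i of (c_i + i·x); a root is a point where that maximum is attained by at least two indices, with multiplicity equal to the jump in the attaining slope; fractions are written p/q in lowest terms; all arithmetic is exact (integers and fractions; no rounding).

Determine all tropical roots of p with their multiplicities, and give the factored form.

hull edge (i=0, c=-8) to (i=1, c=3): slope 11, span 1
hull edge (i=1, c=3) to (i=4, c=3): slope 0, span 3
Factored form: p(x) = 3 ⊗ (x ⊕ (-11)) ⊗ (x ⊕ 0) ⊗ (x ⊕ 0) ⊗ (x ⊕ 0)
Answer: roots = -11 (mult 1), 0 (mult 3)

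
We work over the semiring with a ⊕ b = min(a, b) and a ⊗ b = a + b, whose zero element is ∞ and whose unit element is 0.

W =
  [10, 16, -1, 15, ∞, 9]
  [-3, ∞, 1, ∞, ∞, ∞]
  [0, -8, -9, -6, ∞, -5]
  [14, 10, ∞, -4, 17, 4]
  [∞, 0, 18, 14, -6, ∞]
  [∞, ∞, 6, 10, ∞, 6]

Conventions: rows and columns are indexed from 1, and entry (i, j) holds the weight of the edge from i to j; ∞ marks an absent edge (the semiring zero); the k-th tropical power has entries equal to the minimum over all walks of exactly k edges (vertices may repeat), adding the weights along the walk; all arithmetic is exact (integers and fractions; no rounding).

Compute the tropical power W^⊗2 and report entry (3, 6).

W^⊗2:
  [-1, -9, -10, -7, 32, -6]
  [1, -7, -8, -5, ∞, -4]
  [-11, -17, -18, -15, 11, -14]
  [7, 6, 10, -8, 11, 0]
  [-3, -6, 1, 8, -12, 13]
  [6, -2, -3, 0, 27, 1]
Key observation: the optimum is the walk 3->3->6, with weight (-9) + (-5) = -14.
Optimal value attained by: walk 3->3->6.
Answer: (W^⊗2)[3][6] = -14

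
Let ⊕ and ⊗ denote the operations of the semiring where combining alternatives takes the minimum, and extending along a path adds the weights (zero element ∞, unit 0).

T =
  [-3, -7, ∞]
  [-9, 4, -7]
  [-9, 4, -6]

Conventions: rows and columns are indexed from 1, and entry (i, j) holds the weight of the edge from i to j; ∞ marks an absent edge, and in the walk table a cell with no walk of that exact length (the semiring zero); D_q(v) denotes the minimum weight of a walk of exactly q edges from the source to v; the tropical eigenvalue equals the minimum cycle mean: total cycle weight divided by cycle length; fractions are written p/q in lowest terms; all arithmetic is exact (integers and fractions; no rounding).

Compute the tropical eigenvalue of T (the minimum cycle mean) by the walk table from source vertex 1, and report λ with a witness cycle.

q=0: [0, ∞, ∞]
q=1: [-3, -7, ∞]
q=2: [-16, -10, -14]
q=3: [-23, -23, -20]
Optimal cycle mean attained by: cycle 1->2->1, total (-7) + (-9), length 2.
Answer: λ = -8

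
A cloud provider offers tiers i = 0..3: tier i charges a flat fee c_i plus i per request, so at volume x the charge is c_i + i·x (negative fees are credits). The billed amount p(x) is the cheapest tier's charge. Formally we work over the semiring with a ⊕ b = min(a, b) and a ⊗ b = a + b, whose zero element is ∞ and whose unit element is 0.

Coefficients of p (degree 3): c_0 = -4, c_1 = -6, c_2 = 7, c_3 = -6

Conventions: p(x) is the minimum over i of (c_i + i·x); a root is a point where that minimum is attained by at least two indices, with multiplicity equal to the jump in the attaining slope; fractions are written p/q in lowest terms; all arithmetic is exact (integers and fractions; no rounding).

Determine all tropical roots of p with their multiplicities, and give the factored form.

hull edge (i=0, c=-4) to (i=1, c=-6): slope -2, span 1
hull edge (i=1, c=-6) to (i=3, c=-6): slope 0, span 2
Factored form: p(x) = -6 ⊗ (x ⊕ 0) ⊗ (x ⊕ 0) ⊗ (x ⊕ 2)
Answer: roots = 0 (mult 2), 2 (mult 1)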